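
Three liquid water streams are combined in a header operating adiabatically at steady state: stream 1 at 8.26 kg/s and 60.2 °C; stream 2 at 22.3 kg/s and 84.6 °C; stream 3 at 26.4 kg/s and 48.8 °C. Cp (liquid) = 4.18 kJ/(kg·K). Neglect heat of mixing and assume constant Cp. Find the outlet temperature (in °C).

T_out = 64.5 °C

Adiabatic, steady state ⇒ Σ ṁᵢCp,ᵢ(T_out − Tᵢ) = 0
T_out = Σ ṁᵢCp,ᵢTᵢ / Σ ṁᵢCp,ᵢ
      = 15350 / 238.09 = 64.469 °C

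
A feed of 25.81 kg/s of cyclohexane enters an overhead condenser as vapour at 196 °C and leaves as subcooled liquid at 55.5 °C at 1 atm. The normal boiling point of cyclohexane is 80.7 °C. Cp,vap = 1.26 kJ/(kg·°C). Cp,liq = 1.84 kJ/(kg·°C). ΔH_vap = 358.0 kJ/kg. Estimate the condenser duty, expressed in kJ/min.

Q_c = 851000 kJ/min

vapour 196→80.7 °C: -145.28 kJ/kg
condensation at 80.7 °C: -358 kJ/kg
liquid 80.7→55.5 °C: -46.368 kJ/kg
Δh = -145.28 + -358 + -46.368 = -549.65 kJ/kg
Q = ṁ·Δh = 25.81 kg/s × -549.65 kJ/kg = -14186 kJ/s
|Q| = 14186 kW = 851180 kJ/min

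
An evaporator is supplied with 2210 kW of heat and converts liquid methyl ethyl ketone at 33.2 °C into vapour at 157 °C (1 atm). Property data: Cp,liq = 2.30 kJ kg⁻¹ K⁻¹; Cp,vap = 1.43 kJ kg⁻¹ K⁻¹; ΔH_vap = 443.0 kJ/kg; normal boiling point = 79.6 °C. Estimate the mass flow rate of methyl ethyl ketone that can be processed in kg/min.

ṁ = 201 kg/min

Δh = 2.30×(79.6−33.2) + 443.0 + 1.43×(157−79.6) = 660.4 kJ/kg
Q = 2210 kW = 2210 kJ/s = 132600 kJ/min
ṁ = Q/Δh = 132600 / 660.4 = 200.79 kg/min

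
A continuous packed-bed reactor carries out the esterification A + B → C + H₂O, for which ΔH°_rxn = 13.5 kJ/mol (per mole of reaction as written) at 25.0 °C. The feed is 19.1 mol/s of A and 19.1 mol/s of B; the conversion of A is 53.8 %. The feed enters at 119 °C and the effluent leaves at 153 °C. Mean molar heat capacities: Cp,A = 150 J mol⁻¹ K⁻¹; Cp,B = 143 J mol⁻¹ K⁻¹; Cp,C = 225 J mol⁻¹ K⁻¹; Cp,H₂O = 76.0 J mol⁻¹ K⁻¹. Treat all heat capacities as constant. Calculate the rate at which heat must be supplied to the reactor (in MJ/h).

Q_in = 1220 MJ/h

Extent of reaction ξ = 0.538 × 19.1 = 10.276 mol/s
Reaction term: ξ·ΔH°_rxn = 10.276 × 13.5 = 138.72 kJ/s
Sensible, feed 119→25 °C: -526.05 kJ/s
Outlet flows (mol/s): A 8.8242, B 8.8242, C 10.276, H₂O 10.276
Sensible, products 25→153 °C: 726.85 kJ/s
Q = ΔH = 339.52 kJ/s = 339.52 kW
Heat supplied = 1222.3 MJ/h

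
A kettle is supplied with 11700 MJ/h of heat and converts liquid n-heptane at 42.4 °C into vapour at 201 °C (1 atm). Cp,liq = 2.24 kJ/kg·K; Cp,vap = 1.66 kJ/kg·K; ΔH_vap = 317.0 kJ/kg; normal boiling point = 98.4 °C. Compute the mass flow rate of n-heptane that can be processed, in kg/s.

ṁ = 5.30 kg/s

Δh = 2.24×(98.4−42.4) + 317.0 + 1.66×(201−98.4) = 612.76 kJ/kg
Q = 11700 MJ/h = 3250 kJ/s = 3250 kJ/s
ṁ = Q/Δh = 3250 / 612.76 = 5.3039 kg/s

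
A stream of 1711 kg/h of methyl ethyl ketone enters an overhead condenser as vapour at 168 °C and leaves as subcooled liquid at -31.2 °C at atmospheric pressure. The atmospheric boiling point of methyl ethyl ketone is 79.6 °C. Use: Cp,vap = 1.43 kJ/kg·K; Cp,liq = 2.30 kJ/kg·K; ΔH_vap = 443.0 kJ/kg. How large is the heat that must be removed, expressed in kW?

vapour 168→79.6 °C: -126.41 kJ/kg
condensation at 79.6 °C: -443 kJ/kg
liquid 79.6→-31.2 °C: -254.84 kJ/kg
Δh = -126.41 + -443 + -254.84 = -824.25 kJ/kg
Q = ṁ·Δh = 1711 kg/h × -824.25 kJ/kg = -1.4103e+06 kJ/h
|Q| = 391.75 kW

Q_c = 392 kW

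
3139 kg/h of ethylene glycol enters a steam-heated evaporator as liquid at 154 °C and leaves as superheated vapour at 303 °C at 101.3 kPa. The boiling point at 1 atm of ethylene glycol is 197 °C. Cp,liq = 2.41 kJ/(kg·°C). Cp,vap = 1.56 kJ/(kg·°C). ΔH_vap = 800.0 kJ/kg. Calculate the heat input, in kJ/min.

Q = 55900 kJ/min

liquid 154→197 °C: 103.63 kJ/kg
vaporisation at 197 °C: 800 kJ/kg
vapour 197→303 °C: 165.36 kJ/kg
Δh = 103.63 + 800 + 165.36 = 1069 kJ/kg
Q = ṁ·Δh = 3139 kg/h × 1069 kJ/kg = 3.3556e+06 kJ/h
|Q| = 932.1 kW = 55926 kJ/min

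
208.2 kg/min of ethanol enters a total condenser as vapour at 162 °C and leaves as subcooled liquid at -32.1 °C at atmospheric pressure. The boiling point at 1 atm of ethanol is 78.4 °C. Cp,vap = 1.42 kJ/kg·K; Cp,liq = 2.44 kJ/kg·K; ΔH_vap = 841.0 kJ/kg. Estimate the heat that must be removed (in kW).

vapour 162→78.4 °C: -118.71 kJ/kg
condensation at 78.4 °C: -841 kJ/kg
liquid 78.4→-32.1 °C: -269.62 kJ/kg
Δh = -118.71 + -841 + -269.62 = -1229.3 kJ/kg
Q = ṁ·Δh = 208.2 kg/min × -1229.3 kJ/kg = -255950 kJ/min
|Q| = 4265.8 kW

Q_c = 4270 kW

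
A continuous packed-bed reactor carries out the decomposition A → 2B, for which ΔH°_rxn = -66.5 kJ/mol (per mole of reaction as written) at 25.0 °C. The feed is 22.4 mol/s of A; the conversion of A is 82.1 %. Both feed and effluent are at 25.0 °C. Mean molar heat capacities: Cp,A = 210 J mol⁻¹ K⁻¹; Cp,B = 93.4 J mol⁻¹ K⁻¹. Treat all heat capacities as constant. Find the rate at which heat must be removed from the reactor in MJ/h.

Q_out = 4400 MJ/h

Extent of reaction ξ = 0.821 × 22.4 = 18.39 mol/s
Reaction term: ξ·ΔH°_rxn = 18.39 × -66.5 = -1223 kJ/s
Q = ΔH = -1223 kJ/s = -1223 kW
Heat removed = 4402.7 MJ/h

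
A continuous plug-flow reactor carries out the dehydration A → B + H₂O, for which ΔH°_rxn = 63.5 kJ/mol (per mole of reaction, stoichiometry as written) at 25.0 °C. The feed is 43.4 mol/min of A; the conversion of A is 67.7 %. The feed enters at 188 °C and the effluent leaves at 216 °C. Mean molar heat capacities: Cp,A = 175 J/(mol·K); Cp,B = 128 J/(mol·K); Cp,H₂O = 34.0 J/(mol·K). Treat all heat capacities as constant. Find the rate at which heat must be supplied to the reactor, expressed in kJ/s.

Q_in = 33.4 kJ/s

Extent of reaction ξ = 0.677 × 43.4 = 29.382 mol/min
Reaction term: ξ·ΔH°_rxn = 29.382 × 63.5 = 1865.7 kJ/min
Sensible, feed 188→25 °C: -1238 kJ/min
Outlet flows (mol/min): A 14.018, B 29.382, H₂O 29.382
Sensible, products 25→216 °C: 1377.7 kJ/min
Q = ΔH = 2005.4 kJ/min = 33.424 kW
Heat supplied = 33.424 kJ/s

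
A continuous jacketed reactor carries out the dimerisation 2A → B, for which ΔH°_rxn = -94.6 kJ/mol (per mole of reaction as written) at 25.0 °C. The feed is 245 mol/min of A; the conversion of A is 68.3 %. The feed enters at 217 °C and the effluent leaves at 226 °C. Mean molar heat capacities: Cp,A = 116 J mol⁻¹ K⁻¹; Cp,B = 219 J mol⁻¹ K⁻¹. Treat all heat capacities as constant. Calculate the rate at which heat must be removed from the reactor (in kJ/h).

Q_out = 473000 kJ/h

Extent of reaction ξ = 0.683 × 245 / 2 = 83.668 mol/min
Reaction term: ξ·ΔH°_rxn = 83.668 × -94.6 = -7914.9 kJ/min
Sensible, feed 217→25 °C: -5456.6 kJ/min
Outlet flows (mol/min): A 77.665, B 83.668
Sensible, products 25→226 °C: 5493.8 kJ/min
Q = ΔH = -7877.8 kJ/min = -131.3 kW
Heat removed = 472670 kJ/h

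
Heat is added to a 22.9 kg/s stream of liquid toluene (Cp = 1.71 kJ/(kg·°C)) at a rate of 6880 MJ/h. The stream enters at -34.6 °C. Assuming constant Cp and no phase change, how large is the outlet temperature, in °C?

T_out = 14.2 °C

Q = 6880 MJ/h = 1911.1 kJ/s
ΔT = Q/(ṁ·Cp) = 1911.1/(22.9×1.71) = 48.804 K
T_out = -34.6 + 48.804 = 14.204 °C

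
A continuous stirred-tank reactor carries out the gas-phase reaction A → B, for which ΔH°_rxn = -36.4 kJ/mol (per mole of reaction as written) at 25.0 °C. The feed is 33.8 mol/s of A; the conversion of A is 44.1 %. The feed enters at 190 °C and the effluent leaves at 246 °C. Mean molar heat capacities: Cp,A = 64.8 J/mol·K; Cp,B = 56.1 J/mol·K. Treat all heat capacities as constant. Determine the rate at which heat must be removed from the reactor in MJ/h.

Q_out = 1610 MJ/h

Extent of reaction ξ = 0.441 × 33.8 = 14.906 mol/s
Reaction term: ξ·ΔH°_rxn = 14.906 × -36.4 = -542.57 kJ/s
Sensible, feed 190→25 °C: -361.39 kJ/s
Outlet flows (mol/s): A 18.894, B 14.906
Sensible, products 25→246 °C: 455.38 kJ/s
Q = ΔH = -448.58 kJ/s = -448.58 kW
Heat removed = 1614.9 MJ/h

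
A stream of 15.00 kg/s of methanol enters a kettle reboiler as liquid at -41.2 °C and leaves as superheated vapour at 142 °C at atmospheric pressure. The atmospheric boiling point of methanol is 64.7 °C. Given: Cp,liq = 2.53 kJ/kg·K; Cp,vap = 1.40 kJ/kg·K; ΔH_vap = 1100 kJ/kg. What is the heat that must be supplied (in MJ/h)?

liquid -41.2→64.7 °C: 267.93 kJ/kg
vaporisation at 64.7 °C: 1100 kJ/kg
vapour 64.7→142 °C: 108.22 kJ/kg
Δh = 267.93 + 1100 + 108.22 = 1476.1 kJ/kg
Q = ṁ·Δh = 15.00 kg/s × 1476.1 kJ/kg = 22142 kJ/s
|Q| = 22142 kW = 79712 MJ/h

Q = 79700 MJ/h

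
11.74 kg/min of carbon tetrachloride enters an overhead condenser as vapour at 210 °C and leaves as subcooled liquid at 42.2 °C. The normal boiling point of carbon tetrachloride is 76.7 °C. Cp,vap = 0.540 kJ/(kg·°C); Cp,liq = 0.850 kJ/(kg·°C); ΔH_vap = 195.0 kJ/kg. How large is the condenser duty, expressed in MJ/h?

Q_c = 209 MJ/h

vapour 210→76.7 °C: -71.982 kJ/kg
condensation at 76.7 °C: -195 kJ/kg
liquid 76.7→42.2 °C: -29.325 kJ/kg
Δh = -71.982 + -195 + -29.325 = -296.31 kJ/kg
Q = ṁ·Δh = 11.74 kg/min × -296.31 kJ/kg = -3478.6 kJ/min
|Q| = 57.977 kW = 208.72 MJ/h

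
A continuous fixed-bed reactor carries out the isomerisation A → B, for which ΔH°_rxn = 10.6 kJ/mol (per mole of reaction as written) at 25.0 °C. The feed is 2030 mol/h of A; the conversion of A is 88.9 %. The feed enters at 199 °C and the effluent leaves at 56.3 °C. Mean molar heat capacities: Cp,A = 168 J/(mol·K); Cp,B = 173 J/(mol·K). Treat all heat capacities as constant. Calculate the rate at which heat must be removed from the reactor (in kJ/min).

Q_out = 488 kJ/min

Extent of reaction ξ = 0.889 × 2030 = 1804.7 mol/h
Reaction term: ξ·ΔH°_rxn = 1804.7 × 10.6 = 19130 kJ/h
Sensible, feed 199→25 °C: -59341 kJ/h
Outlet flows (mol/h): A 225.33, B 1804.7
Sensible, products 25→56.3 °C: 10957 kJ/h
Q = ΔH = -29254 kJ/h = -8.1262 kW
Heat removed = 487.57 kJ/min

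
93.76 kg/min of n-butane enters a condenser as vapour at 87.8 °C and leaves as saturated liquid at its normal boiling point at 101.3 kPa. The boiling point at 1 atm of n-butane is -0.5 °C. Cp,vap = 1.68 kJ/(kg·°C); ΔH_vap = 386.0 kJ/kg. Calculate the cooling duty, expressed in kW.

Q_c = 835 kW

vapour 87.8→-0.5 °C: -148.34 kJ/kg
condensation at -0.5 °C: -386 kJ/kg
Δh = -148.34 + -386 = -534.34 kJ/kg
Q = ṁ·Δh = 93.76 kg/min × -534.34 kJ/kg = -50100 kJ/min
|Q| = 835 kW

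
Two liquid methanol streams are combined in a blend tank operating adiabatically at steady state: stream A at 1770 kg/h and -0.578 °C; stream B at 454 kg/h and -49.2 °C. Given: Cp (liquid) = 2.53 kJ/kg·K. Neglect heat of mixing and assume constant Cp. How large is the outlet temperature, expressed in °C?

T_out = -10.5 °C

Energy balance with Q = 0: Σ ṁᵢCp,ᵢ(T_out − Tᵢ) = 0
Σ ṁᵢCp,ᵢTᵢ = 1770×2.53×-0.578 + 454×2.53×-49.2 = -59100
Σ ṁᵢCp,ᵢ = 1770×2.53 + 454×2.53 = 5626.7
T_out = -59100 / 5626.7 = -10.504 °C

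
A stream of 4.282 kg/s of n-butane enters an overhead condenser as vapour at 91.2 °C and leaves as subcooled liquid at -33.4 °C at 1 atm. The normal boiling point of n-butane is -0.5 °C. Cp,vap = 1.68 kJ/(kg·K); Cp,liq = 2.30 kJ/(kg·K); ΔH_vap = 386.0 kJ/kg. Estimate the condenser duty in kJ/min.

Q_c = 158000 kJ/min

vapour 91.2→-0.5 °C: -154.06 kJ/kg
condensation at -0.5 °C: -386 kJ/kg
liquid -0.5→-33.4 °C: -75.67 kJ/kg
Δh = -154.06 + -386 + -75.67 = -615.73 kJ/kg
Q = ṁ·Δh = 4.282 kg/s × -615.73 kJ/kg = -2636.5 kJ/s
|Q| = 2636.5 kW = 158190 kJ/min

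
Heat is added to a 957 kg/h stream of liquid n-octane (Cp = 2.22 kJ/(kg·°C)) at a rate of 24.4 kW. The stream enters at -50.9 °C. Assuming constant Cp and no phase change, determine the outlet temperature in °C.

Q = 24.4 kW = 87840 kJ/h
ΔT = Q/(ṁ·Cp) = 87840/(957×2.22) = 41.345 K
T_out = -50.9 + 41.345 = -9.5546 °C

T_out = -9.55 °C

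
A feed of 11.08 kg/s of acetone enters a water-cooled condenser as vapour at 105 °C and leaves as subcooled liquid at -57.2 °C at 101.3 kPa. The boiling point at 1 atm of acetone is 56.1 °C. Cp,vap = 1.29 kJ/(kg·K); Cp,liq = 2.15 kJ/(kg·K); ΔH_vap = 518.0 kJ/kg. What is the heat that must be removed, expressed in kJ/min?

Q_c = 548000 kJ/min

vapour 105→56.1 °C: -63.081 kJ/kg
condensation at 56.1 °C: -518 kJ/kg
liquid 56.1→-57.2 °C: -243.6 kJ/kg
Δh = -63.081 + -518 + -243.6 = -824.68 kJ/kg
Q = ṁ·Δh = 11.08 kg/s × -824.68 kJ/kg = -9137.4 kJ/s
|Q| = 9137.4 kW = 548240 kJ/min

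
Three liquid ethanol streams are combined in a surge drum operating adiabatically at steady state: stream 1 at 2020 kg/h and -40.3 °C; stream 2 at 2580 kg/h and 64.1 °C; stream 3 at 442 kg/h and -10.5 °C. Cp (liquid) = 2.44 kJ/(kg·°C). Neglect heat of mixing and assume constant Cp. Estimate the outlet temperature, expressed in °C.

T_out = 15.7 °C

No heat crosses the boundary, so H_out = H_in.
T_out = Σ ṁᵢCp,ᵢTᵢ / Σ ṁᵢCp,ᵢ
      = 193570 / 12302 = 15.734 °C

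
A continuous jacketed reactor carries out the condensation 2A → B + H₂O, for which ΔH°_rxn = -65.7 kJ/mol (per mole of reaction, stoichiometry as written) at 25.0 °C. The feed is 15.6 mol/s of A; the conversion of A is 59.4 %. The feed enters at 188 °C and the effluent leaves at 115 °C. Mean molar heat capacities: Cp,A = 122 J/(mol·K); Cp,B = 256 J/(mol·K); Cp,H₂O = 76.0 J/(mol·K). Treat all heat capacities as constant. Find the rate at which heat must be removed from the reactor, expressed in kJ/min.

Extent of reaction ξ = 0.594 × 15.6 / 2 = 4.6332 mol/s
Reaction term: ξ·ΔH°_rxn = 4.6332 × -65.7 = -304.4 kJ/s
Sensible, feed 188→25 °C: -310.22 kJ/s
Outlet flows (mol/s): A 6.3336, B 4.6332, H₂O 4.6332
Sensible, products 25→115 °C: 207.98 kJ/s
Q = ΔH = -406.64 kJ/s = -406.64 kW
Heat removed = 24398 kJ/min

Q_out = 24400 kJ/min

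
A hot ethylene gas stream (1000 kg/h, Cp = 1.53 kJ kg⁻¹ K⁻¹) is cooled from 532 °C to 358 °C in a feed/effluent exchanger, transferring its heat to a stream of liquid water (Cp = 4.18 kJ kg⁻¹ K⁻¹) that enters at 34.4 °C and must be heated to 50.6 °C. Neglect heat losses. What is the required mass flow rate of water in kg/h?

ṁ_c = 3930 kg/h

Heat released by hot stream: Q = 1000 × 1.53 × (532 − 358) = 266220 kJ/h
Energy balance on cold side (adiabatic exchanger): Q = ṁ_c·Cp_c·(T_c,out − T_c,in)
ṁ_c = 266220 / [4.18 × (50.6 − 34.4)] = 3931.4 kg/h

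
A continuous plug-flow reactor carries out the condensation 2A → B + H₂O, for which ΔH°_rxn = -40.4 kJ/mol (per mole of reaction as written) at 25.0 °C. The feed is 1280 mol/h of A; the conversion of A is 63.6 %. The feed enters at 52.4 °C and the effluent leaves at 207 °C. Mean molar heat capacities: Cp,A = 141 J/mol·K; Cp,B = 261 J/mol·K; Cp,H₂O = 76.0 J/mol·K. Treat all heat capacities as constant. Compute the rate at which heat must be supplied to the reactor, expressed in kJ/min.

Extent of reaction ξ = 0.636 × 1280 / 2 = 407.04 mol/h
Reaction term: ξ·ΔH°_rxn = 407.04 × -40.4 = -16444 kJ/h
Sensible, feed 52.4→25 °C: -4945.2 kJ/h
Outlet flows (mol/h): A 465.92, B 407.04, H₂O 407.04
Sensible, products 25→207 °C: 36922 kJ/h
Q = ΔH = 15532 kJ/h = 4.3145 kW
Heat supplied = 258.87 kJ/min

Q_in = 259 kJ/min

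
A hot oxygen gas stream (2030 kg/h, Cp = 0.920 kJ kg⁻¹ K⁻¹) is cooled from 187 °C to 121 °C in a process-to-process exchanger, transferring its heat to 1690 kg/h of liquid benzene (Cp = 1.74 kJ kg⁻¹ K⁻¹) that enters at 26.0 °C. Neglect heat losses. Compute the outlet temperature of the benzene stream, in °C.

Heat released by hot stream: Q = 2030 × 0.920 × (187 − 121) = 123260 kJ/h
Energy balance on cold side (adiabatic exchanger): Q = ṁ_c·Cp_c·(T_c,out − T_c,in)
T_c,out = 26.0 + 123260/(1690 × 1.74) = 67.917 °C

T_c,out = 67.9 °C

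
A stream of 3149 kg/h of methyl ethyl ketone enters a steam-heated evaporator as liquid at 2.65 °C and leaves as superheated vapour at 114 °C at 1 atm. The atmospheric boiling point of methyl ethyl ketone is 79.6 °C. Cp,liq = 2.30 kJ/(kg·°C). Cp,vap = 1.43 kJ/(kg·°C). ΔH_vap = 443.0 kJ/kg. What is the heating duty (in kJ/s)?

liquid 2.65→79.6 °C: 176.98 kJ/kg
vaporisation at 79.6 °C: 443 kJ/kg
vapour 79.6→114 °C: 49.192 kJ/kg
Δh = 176.98 + 443 + 49.192 = 669.18 kJ/kg
Q = ṁ·Δh = 3149 kg/h × 669.18 kJ/kg = 2.1072e+06 kJ/h
|Q| = 585.34 kW

Q = 585 kJ/s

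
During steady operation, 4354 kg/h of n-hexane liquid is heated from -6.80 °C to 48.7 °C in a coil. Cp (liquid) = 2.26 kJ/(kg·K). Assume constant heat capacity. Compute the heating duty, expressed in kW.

Q = 152 kW

Q = ṁ·Cp·ΔT = 4354 × 2.26 × (48.7 − -6.80) = 546120 kJ/h
Converting: 546120 / 3600 s = 151.7 kW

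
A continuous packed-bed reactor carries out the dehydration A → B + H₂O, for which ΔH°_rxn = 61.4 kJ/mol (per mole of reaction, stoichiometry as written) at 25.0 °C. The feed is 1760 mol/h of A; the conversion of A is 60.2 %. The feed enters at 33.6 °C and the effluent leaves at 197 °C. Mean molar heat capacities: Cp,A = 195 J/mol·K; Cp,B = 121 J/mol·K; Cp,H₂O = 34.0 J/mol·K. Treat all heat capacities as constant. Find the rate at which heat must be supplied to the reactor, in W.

Q_in = 31600 W

Extent of reaction ξ = 0.602 × 1760 = 1059.5 mol/h
Reaction term: ξ·ΔH°_rxn = 1059.5 × 61.4 = 65055 kJ/h
Sensible, feed 33.6→25 °C: -2951.5 kJ/h
Outlet flows (mol/h): A 700.48, B 1059.5, H₂O 1059.5
Sensible, products 25→197 °C: 51741 kJ/h
Q = ΔH = 113840 kJ/h = 31.623 kW
Heat supplied = 31623 W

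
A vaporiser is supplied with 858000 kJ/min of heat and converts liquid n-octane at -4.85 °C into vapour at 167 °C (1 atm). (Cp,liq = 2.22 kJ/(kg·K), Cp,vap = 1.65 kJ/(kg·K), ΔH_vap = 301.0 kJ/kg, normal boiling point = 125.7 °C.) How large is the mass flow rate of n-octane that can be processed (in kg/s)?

Δh = 2.22×(125.7−-4.85) + 301.0 + 1.65×(167−125.7) = 658.97 kJ/kg
Q = 858000 kJ/min = 14300 kJ/s = 14300 kJ/s
ṁ = Q/Δh = 14300 / 658.97 = 21.701 kg/s

ṁ = 21.7 kg/s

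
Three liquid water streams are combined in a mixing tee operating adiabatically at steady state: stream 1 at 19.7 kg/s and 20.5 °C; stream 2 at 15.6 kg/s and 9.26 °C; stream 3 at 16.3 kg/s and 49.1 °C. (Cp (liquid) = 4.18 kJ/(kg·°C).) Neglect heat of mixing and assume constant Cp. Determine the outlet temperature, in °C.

No heat crosses the boundary, so H_out = H_in.
T_out = Σ ṁᵢCp,ᵢTᵢ / Σ ṁᵢCp,ᵢ
      = 5637.3 / 215.69 = 26.136 °C

T_out = 26.1 °C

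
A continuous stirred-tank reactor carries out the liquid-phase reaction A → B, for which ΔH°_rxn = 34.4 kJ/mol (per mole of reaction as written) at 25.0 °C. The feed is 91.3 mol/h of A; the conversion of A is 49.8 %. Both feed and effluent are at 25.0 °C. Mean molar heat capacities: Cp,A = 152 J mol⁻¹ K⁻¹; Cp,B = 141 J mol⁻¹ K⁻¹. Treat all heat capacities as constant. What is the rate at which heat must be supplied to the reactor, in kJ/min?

Extent of reaction ξ = 0.498 × 91.3 = 45.467 mol/h
Reaction term: ξ·ΔH°_rxn = 45.467 × 34.4 = 1564.1 kJ/h
Q = ΔH = 1564.1 kJ/h = 0.43447 kW
Heat supplied = 26.068 kJ/min

Q_in = 26.1 kJ/min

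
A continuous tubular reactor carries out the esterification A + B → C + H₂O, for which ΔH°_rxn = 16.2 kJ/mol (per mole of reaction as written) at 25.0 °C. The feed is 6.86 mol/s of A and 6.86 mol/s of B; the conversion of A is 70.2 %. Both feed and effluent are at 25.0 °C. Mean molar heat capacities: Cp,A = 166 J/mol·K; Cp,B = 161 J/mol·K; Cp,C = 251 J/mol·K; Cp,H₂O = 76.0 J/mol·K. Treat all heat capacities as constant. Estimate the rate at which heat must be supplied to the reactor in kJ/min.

Q_in = 4680 kJ/min

Extent of reaction ξ = 0.702 × 6.86 = 4.8157 mol/s
Reaction term: ξ·ΔH°_rxn = 4.8157 × 16.2 = 78.015 kJ/s
Q = ΔH = 78.015 kJ/s = 78.015 kW
Heat supplied = 4680.9 kJ/min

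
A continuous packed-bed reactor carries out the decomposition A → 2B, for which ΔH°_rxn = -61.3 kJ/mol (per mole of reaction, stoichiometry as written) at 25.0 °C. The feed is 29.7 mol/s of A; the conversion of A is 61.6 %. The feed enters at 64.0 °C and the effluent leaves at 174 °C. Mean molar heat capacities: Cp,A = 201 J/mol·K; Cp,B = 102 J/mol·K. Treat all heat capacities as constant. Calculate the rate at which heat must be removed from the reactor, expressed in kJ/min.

Extent of reaction ξ = 0.616 × 29.7 = 18.295 mol/s
Reaction term: ξ·ΔH°_rxn = 18.295 × -61.3 = -1121.5 kJ/s
Sensible, feed 64.0→25 °C: -232.82 kJ/s
Outlet flows (mol/s): A 11.405, B 36.59
Sensible, products 25→174 °C: 897.66 kJ/s
Q = ΔH = -456.65 kJ/s = -456.65 kW
Heat removed = 27399 kJ/min

Q_out = 27400 kJ/min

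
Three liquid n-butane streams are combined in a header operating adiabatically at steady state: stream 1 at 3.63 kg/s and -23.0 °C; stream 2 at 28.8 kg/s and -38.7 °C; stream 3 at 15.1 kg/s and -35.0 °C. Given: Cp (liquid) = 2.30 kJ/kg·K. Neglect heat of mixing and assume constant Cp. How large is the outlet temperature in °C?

No heat crosses the boundary, so H_out = H_in.
T_out = Σ ṁᵢCp,ᵢTᵢ / Σ ṁᵢCp,ᵢ
      = -3971.1 / 109.32 = -36.325 °C

T_out = -36.3 °C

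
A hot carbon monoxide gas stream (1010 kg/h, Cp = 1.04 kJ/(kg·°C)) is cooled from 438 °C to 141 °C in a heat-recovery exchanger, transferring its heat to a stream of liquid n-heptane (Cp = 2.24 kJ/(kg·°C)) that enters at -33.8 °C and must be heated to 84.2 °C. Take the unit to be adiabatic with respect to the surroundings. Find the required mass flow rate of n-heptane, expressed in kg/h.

ṁ_c = 1180 kg/h

Heat released by hot stream: Q = 1010 × 1.04 × (438 − 141) = 311970 kJ/h
Energy balance on cold side (adiabatic exchanger): Q = ṁ_c·Cp_c·(T_c,out − T_c,in)
ṁ_c = 311970 / [2.24 × (84.2 − -33.8)] = 1180.3 kg/h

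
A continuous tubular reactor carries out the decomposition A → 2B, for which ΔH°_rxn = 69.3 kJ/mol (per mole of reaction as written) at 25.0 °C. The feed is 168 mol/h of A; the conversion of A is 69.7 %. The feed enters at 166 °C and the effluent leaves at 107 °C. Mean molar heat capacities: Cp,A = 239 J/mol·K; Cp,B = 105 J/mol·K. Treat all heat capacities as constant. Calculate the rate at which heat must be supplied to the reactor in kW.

Extent of reaction ξ = 0.697 × 168 = 117.1 mol/h
Reaction term: ξ·ΔH°_rxn = 117.1 × 69.3 = 8114.8 kJ/h
Sensible, feed 166→25 °C: -5661.4 kJ/h
Outlet flows (mol/h): A 50.904, B 234.19
Sensible, products 25→107 °C: 3014 kJ/h
Q = ΔH = 5467.3 kJ/h = 1.5187 kW
Heat supplied = 1.5187 kW

Q_in = 1.52 kW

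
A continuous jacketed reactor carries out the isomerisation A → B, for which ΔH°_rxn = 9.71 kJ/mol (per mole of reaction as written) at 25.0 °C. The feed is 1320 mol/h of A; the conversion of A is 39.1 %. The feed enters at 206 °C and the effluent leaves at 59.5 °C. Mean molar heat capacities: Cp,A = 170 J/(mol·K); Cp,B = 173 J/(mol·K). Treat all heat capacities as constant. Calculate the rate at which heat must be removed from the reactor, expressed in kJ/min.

Extent of reaction ξ = 0.391 × 1320 = 516.12 mol/h
Reaction term: ξ·ΔH°_rxn = 516.12 × 9.71 = 5011.5 kJ/h
Sensible, feed 206→25 °C: -40616 kJ/h
Outlet flows (mol/h): A 803.88, B 516.12
Sensible, products 25→59.5 °C: 7795.2 kJ/h
Q = ΔH = -27810 kJ/h = -7.7249 kW
Heat removed = 463.49 kJ/min

Q_out = 463 kJ/min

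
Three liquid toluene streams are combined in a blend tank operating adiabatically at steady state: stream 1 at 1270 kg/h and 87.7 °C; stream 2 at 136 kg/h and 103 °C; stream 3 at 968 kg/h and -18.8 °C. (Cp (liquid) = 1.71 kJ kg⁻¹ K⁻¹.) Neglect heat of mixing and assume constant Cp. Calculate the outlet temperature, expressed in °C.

Energy balance with Q = 0: Σ ṁᵢCp,ᵢ(T_out − Tᵢ) = 0
Σ ṁᵢCp,ᵢTᵢ = 1270×1.71×87.7 + 136×1.71×103 + 968×1.71×-18.8 = 183290
Σ ṁᵢCp,ᵢ = 1270×1.71 + 136×1.71 + 968×1.71 = 4059.5
T_out = 183290 / 4059.5 = 45.151 °C

T_out = 45.2 °C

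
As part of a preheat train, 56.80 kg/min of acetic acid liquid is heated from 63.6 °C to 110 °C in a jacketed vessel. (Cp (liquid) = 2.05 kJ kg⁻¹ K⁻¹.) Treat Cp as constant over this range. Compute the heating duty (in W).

Q = 90000 W

Q = ṁ·Cp·ΔT = 56.80 × 2.05 × (110 − 63.6) = 5402.8 kJ/min
Converting: 5402.8 / 60 s = 90.047 kW
Heating duty = 90047 W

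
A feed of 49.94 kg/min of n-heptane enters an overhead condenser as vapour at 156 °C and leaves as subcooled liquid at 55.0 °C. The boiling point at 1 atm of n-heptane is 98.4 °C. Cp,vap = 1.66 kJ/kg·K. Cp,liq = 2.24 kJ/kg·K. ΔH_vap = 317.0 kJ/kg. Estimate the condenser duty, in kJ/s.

vapour 156→98.4 °C: -95.616 kJ/kg
condensation at 98.4 °C: -317 kJ/kg
liquid 98.4→55.0 °C: -97.216 kJ/kg
Δh = -95.616 + -317 + -97.216 = -509.83 kJ/kg
Q = ṁ·Δh = 49.94 kg/min × -509.83 kJ/kg = -25461 kJ/min
|Q| = 424.35 kW

Q_c = 424 kJ/s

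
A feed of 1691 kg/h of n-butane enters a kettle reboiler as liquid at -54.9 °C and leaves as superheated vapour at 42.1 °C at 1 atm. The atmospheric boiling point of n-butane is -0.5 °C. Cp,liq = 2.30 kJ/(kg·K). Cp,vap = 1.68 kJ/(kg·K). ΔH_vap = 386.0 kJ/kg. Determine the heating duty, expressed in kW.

Q = 274 kW

liquid -54.9→-0.5 °C: 125.12 kJ/kg
vaporisation at -0.5 °C: 386 kJ/kg
vapour -0.5→42.1 °C: 71.568 kJ/kg
Δh = 125.12 + 386 + 71.568 = 582.69 kJ/kg
Q = ṁ·Δh = 1691 kg/h × 582.69 kJ/kg = 985330 kJ/h
|Q| = 273.7 kW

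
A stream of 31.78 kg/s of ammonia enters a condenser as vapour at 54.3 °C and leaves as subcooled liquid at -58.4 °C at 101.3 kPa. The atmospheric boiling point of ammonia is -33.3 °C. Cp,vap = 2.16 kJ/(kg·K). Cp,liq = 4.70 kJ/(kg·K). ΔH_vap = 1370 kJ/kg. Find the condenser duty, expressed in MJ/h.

Q_c = 192000 MJ/h

vapour 54.3→-33.3 °C: -189.22 kJ/kg
condensation at -33.3 °C: -1370 kJ/kg
liquid -33.3→-58.4 °C: -117.97 kJ/kg
Δh = -189.22 + -1370 + -117.97 = -1677.2 kJ/kg
Q = ṁ·Δh = 31.78 kg/s × -1677.2 kJ/kg = -53301 kJ/s
|Q| = 53301 kW = 191880 MJ/h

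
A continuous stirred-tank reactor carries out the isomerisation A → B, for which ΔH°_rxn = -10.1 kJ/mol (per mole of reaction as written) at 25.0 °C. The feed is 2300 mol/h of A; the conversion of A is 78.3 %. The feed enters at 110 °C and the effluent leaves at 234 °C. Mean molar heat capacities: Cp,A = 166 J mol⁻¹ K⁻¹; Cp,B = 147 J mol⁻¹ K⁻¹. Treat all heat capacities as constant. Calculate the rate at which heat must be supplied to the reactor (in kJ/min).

Extent of reaction ξ = 0.783 × 2300 = 1800.9 mol/h
Reaction term: ξ·ΔH°_rxn = 1800.9 × -10.1 = -18189 kJ/h
Sensible, feed 110→25 °C: -32453 kJ/h
Outlet flows (mol/h): A 499.1, B 1800.9
Sensible, products 25→234 °C: 72645 kJ/h
Q = ΔH = 22003 kJ/h = 6.1119 kW
Heat supplied = 366.71 kJ/min

Q_in = 367 kJ/min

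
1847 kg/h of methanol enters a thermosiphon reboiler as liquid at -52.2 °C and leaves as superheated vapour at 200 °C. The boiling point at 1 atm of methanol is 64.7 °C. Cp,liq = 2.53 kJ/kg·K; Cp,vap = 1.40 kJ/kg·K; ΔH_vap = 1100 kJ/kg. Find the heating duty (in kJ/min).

Q = 48800 kJ/min

liquid -52.2→64.7 °C: 295.76 kJ/kg
vaporisation at 64.7 °C: 1100 kJ/kg
vapour 64.7→200 °C: 189.42 kJ/kg
Δh = 295.76 + 1100 + 189.42 = 1585.2 kJ/kg
Q = ṁ·Δh = 1847 kg/h × 1585.2 kJ/kg = 2.9278e+06 kJ/h
|Q| = 813.28 kW = 48797 kJ/min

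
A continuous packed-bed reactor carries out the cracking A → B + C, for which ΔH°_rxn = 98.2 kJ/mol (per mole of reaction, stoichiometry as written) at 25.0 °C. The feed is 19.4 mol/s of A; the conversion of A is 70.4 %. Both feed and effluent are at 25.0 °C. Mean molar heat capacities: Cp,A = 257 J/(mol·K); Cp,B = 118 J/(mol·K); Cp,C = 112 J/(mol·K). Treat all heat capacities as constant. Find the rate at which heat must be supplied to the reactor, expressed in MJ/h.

Q_in = 4830 MJ/h

Extent of reaction ξ = 0.704 × 19.4 = 13.658 mol/s
Reaction term: ξ·ΔH°_rxn = 13.658 × 98.2 = 1341.2 kJ/s
Q = ΔH = 1341.2 kJ/s = 1341.2 kW
Heat supplied = 4828.2 MJ/h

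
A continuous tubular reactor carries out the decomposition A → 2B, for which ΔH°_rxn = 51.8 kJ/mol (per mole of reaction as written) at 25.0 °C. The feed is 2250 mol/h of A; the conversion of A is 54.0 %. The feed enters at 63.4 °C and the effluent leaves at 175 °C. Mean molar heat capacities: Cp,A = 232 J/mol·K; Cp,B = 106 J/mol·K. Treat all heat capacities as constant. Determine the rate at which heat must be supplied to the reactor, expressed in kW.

Extent of reaction ξ = 0.540 × 2250 = 1215 mol/h
Reaction term: ξ·ΔH°_rxn = 1215 × 51.8 = 62937 kJ/h
Sensible, feed 63.4→25 °C: -20045 kJ/h
Outlet flows (mol/h): A 1035, B 2430
Sensible, products 25→175 °C: 74655 kJ/h
Q = ΔH = 117550 kJ/h = 32.652 kW
Heat supplied = 32.652 kW

Q_in = 32.7 kW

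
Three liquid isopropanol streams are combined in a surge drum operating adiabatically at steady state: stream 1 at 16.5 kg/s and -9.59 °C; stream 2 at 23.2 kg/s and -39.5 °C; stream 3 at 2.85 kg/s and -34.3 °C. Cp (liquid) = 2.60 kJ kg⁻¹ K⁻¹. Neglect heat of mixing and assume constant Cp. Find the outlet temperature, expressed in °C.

Adiabatic, steady state ⇒ Σ ṁᵢCp,ᵢ(T_out − Tᵢ) = 0
Σ ṁᵢCp,ᵢTᵢ = 16.5×2.60×-9.59 + 23.2×2.60×-39.5 + 2.85×2.60×-34.3 = -3048.2
Σ ṁᵢCp,ᵢ = 16.5×2.60 + 23.2×2.60 + 2.85×2.60 = 110.63
T_out = -3048.2 / 110.63 = -27.553 °C

T_out = -27.6 °C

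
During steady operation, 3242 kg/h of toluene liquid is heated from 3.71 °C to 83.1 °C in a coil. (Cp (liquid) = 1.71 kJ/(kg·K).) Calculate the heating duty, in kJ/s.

Q = ṁ·Cp·ΔT = 3242 × 1.71 × (83.1 − 3.71) = 440120 kJ/h
Converting: 440120 / 3600 s = 122.26 kW

Q = 122 kJ/s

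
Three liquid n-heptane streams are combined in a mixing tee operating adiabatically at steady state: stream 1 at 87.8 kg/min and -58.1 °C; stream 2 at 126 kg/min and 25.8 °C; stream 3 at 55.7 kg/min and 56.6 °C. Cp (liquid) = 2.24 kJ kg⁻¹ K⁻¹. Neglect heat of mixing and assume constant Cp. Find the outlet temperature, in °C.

T_out = 4.83 °C

No heat crosses the boundary, so H_out = H_in.
Σ ṁᵢCp,ᵢTᵢ = 87.8×2.24×-58.1 + 126×2.24×25.8 + 55.7×2.24×56.6 = 2917
Σ ṁᵢCp,ᵢ = 87.8×2.24 + 126×2.24 + 55.7×2.24 = 603.68
T_out = 2917 / 603.68 = 4.8321 °C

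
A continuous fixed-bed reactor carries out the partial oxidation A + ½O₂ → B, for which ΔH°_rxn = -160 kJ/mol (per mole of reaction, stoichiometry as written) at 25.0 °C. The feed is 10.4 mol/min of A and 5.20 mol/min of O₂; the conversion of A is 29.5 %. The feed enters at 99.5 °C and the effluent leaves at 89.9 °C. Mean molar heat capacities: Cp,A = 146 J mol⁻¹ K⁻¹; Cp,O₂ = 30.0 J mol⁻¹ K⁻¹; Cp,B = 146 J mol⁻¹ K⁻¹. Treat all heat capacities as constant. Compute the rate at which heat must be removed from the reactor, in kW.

Extent of reaction ξ = 0.295 × 10.4 = 3.068 mol/min
Reaction term: ξ·ΔH°_rxn = 3.068 × -160 = -490.88 kJ/min
Sensible, feed 99.5→25 °C: -124.74 kJ/min
Outlet flows (mol/min): A 7.332, O₂ 3.666, B 3.068
Sensible, products 25→89.9 °C: 105.68 kJ/min
Q = ΔH = -509.94 kJ/min = -8.499 kW
Heat removed = 8.499 kW

Q_out = 8.50 kW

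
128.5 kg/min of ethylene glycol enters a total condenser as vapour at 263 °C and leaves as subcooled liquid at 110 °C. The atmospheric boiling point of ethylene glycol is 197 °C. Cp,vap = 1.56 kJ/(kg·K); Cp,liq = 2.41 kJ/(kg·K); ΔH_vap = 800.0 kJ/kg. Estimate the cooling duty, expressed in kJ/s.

Q_c = 2380 kJ/s

vapour 263→197 °C: -102.96 kJ/kg
condensation at 197 °C: -800 kJ/kg
liquid 197→110 °C: -209.67 kJ/kg
Δh = -102.96 + -800 + -209.67 = -1112.6 kJ/kg
Q = ṁ·Δh = 128.5 kg/min × -1112.6 kJ/kg = -142970 kJ/min
|Q| = 2382.9 kW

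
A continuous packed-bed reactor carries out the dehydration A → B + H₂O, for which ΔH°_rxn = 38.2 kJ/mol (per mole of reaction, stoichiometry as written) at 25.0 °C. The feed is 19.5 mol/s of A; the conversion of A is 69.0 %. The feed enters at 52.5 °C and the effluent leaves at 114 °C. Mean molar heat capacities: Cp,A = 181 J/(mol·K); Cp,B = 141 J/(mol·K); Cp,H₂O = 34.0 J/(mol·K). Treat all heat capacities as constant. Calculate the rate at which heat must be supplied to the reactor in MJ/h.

Q_in = 2610 MJ/h

Extent of reaction ξ = 0.690 × 19.5 = 13.455 mol/s
Reaction term: ξ·ΔH°_rxn = 13.455 × 38.2 = 513.98 kJ/s
Sensible, feed 52.5→25 °C: -97.061 kJ/s
Outlet flows (mol/s): A 6.045, B 13.455, H₂O 13.455
Sensible, products 25→114 °C: 306.94 kJ/s
Q = ΔH = 723.86 kJ/s = 723.86 kW
Heat supplied = 2605.9 MJ/h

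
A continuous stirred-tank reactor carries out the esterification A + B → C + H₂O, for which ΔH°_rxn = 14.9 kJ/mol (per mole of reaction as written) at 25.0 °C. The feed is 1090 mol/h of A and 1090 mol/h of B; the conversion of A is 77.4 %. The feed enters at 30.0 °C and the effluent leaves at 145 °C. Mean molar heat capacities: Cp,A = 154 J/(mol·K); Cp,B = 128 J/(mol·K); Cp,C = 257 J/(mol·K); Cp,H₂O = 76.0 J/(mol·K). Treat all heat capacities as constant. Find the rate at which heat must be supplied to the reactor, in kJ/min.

Q_in = 885 kJ/min

Extent of reaction ξ = 0.774 × 1090 = 843.66 mol/h
Reaction term: ξ·ΔH°_rxn = 843.66 × 14.9 = 12571 kJ/h
Sensible, feed 30.0→25 °C: -1536.9 kJ/h
Outlet flows (mol/h): A 246.34, B 246.34, C 843.66, H₂O 843.66
Sensible, products 25→145 °C: 42049 kJ/h
Q = ΔH = 53082 kJ/h = 14.745 kW
Heat supplied = 884.71 kJ/min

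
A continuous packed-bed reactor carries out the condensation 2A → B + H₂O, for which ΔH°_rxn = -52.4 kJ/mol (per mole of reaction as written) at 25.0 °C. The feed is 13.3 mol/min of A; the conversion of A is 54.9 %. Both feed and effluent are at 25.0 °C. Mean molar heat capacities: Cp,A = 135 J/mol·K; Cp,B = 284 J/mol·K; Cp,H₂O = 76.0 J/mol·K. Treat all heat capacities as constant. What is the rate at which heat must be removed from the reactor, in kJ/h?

Q_out = 11500 kJ/h

Extent of reaction ξ = 0.549 × 13.3 / 2 = 3.6509 mol/min
Reaction term: ξ·ΔH°_rxn = 3.6509 × -52.4 = -191.3 kJ/min
Q = ΔH = -191.3 kJ/min = -3.1884 kW
Heat removed = 11478 kJ/h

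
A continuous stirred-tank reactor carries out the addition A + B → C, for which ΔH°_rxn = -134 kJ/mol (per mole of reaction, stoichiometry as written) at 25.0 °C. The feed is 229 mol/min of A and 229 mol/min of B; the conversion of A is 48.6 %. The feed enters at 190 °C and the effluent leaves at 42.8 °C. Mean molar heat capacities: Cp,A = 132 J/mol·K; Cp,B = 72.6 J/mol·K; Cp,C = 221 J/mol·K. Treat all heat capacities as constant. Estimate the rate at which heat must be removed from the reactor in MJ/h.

Extent of reaction ξ = 0.486 × 229 = 111.29 mol/min
Reaction term: ξ·ΔH°_rxn = 111.29 × -134 = -14913 kJ/min
Sensible, feed 190→25 °C: -7730.8 kJ/min
Outlet flows (mol/min): A 117.71, B 117.71, C 111.29
Sensible, products 25→42.8 °C: 866.48 kJ/min
Q = ΔH = -21778 kJ/min = -362.96 kW
Heat removed = 1306.7 MJ/h

Q_out = 1310 MJ/h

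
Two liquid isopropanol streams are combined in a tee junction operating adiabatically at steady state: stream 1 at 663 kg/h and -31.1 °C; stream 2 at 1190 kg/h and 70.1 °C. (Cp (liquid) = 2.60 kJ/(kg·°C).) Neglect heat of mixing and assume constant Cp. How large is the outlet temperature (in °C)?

No heat crosses the boundary, so H_out = H_in.
Σ ṁᵢCp,ᵢTᵢ = 663×2.60×-31.1 + 1190×2.60×70.1 = 163280
Σ ṁᵢCp,ᵢ = 663×2.60 + 1190×2.60 = 4817.8
T_out = 163280 / 4817.8 = 33.891 °C

T_out = 33.9 °C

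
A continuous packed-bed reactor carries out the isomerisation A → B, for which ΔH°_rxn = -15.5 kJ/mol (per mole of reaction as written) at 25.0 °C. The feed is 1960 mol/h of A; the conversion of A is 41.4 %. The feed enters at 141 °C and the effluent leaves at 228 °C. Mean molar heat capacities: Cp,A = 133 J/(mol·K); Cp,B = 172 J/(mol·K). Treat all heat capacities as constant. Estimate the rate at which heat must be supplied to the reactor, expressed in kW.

Q_in = 4.59 kW

Extent of reaction ξ = 0.414 × 1960 = 811.44 mol/h
Reaction term: ξ·ΔH°_rxn = 811.44 × -15.5 = -12577 kJ/h
Sensible, feed 141→25 °C: -30239 kJ/h
Outlet flows (mol/h): A 1148.6, B 811.44
Sensible, products 25→228 °C: 59342 kJ/h
Q = ΔH = 16526 kJ/h = 4.5906 kW
Heat supplied = 4.5906 kW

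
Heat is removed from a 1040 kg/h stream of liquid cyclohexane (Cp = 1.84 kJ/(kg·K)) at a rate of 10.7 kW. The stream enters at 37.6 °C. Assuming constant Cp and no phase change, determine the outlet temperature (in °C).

T_out = 17.5 °C

Q = 10.7 kW = 38520 kJ/h
ΔT = Q/(ṁ·Cp) = 38520/(1040×1.84) = 20.13 K
T_out = 37.6 − 20.13 = 17.47 °C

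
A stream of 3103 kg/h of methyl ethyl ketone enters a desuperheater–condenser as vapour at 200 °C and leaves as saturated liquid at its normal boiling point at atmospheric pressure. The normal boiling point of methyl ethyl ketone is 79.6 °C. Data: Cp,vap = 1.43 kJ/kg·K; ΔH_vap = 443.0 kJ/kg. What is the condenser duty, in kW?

Q_c = 530 kW

vapour 200→79.6 °C: -172.17 kJ/kg
condensation at 79.6 °C: -443 kJ/kg
Δh = -172.17 + -443 = -615.17 kJ/kg
Q = ṁ·Δh = 3103 kg/h × -615.17 kJ/kg = -1.9089e+06 kJ/h
|Q| = 530.24 kW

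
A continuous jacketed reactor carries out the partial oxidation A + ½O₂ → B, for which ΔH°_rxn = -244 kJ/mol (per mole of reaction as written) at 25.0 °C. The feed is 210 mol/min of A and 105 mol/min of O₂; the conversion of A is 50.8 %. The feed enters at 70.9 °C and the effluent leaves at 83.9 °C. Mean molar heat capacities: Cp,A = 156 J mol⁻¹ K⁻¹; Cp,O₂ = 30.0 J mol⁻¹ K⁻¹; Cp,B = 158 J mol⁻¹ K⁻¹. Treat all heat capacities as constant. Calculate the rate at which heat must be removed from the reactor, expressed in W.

Q_out = 427000 W

Extent of reaction ξ = 0.508 × 210 = 106.68 mol/min
Reaction term: ξ·ΔH°_rxn = 106.68 × -244 = -26030 kJ/min
Sensible, feed 70.9→25 °C: -1648.3 kJ/min
Outlet flows (mol/min): A 103.32, O₂ 51.66, B 106.68
Sensible, products 25→83.9 °C: 2033.4 kJ/min
Q = ΔH = -25645 kJ/min = -427.41 kW
Heat removed = 427410 W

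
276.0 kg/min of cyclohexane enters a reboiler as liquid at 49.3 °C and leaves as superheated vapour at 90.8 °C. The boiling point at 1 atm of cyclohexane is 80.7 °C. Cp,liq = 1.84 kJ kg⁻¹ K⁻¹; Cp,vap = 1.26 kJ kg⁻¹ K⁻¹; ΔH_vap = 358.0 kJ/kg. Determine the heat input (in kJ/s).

liquid 49.3→80.7 °C: 57.776 kJ/kg
vaporisation at 80.7 °C: 358 kJ/kg
vapour 80.7→90.8 °C: 12.726 kJ/kg
Δh = 57.776 + 358 + 12.726 = 428.5 kJ/kg
Q = ṁ·Δh = 276.0 kg/min × 428.5 kJ/kg = 118270 kJ/min
|Q| = 1971.1 kW

Q = 1970 kJ/s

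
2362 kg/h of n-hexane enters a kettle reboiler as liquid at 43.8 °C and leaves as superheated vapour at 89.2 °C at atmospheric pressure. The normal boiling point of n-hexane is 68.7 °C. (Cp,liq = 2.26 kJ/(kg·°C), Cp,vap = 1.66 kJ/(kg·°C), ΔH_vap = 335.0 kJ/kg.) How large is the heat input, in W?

Q = 279000 W

liquid 43.8→68.7 °C: 56.274 kJ/kg
vaporisation at 68.7 °C: 335 kJ/kg
vapour 68.7→89.2 °C: 34.03 kJ/kg
Δh = 56.274 + 335 + 34.03 = 425.3 kJ/kg
Q = ṁ·Δh = 2362 kg/h × 425.3 kJ/kg = 1.0046e+06 kJ/h
|Q| = 279.05 kW = 279050 W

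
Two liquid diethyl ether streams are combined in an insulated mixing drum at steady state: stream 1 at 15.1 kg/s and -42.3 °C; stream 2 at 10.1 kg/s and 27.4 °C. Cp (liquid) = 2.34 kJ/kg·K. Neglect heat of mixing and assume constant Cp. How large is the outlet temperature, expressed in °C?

Energy balance with Q = 0: Σ ṁᵢCp,ᵢ(T_out − Tᵢ) = 0
Σ ṁᵢCp,ᵢTᵢ = 15.1×2.34×-42.3 + 10.1×2.34×27.4 = -847.06
Σ ṁᵢCp,ᵢ = 15.1×2.34 + 10.1×2.34 = 58.968
T_out = -847.06 / 58.968 = -14.365 °C

T_out = -14.4 °C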